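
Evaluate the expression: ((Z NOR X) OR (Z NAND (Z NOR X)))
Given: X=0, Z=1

Substituting: ((1 NOR 0) OR (1 NAND (1 NOR 0)))
= 1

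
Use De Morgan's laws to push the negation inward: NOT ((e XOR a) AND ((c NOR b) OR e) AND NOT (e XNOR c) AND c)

NOT (e XOR a) OR NOT ((c NOR b) OR e) OR (e XNOR c) OR NOT c
De Morgan's: NOT(AND of terms) = OR of negations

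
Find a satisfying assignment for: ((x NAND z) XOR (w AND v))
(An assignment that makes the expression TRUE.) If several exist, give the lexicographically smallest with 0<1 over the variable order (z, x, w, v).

z=0, x=0, w=0, v=0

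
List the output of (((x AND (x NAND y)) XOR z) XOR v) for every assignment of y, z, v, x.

y | z | v | x | Output
----------------------
0 | 0 | 0 | 0 | 0
0 | 0 | 0 | 1 | 1
0 | 0 | 1 | 0 | 1
0 | 0 | 1 | 1 | 0
0 | 1 | 0 | 0 | 1
0 | 1 | 0 | 1 | 0
0 | 1 | 1 | 0 | 0
0 | 1 | 1 | 1 | 1
1 | 0 | 0 | 0 | 0
1 | 0 | 0 | 1 | 0
1 | 0 | 1 | 0 | 1
1 | 0 | 1 | 1 | 1
1 | 1 | 0 | 0 | 1
1 | 1 | 0 | 1 | 1
1 | 1 | 1 | 0 | 0
1 | 1 | 1 | 1 | 0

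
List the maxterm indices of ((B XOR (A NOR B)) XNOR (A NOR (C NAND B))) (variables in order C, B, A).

ΠM(0, 2, 3, 4, 7) = (C OR B OR A) AND (C OR NOT B OR A) AND (C OR NOT B OR NOT A) AND (NOT C OR B OR A) AND (NOT C OR NOT B OR NOT A)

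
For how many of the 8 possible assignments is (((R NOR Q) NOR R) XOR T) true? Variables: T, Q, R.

Satisfying assignments: (0,1,0), (1,0,0), (1,0,1), (1,1,1)
Count: 4 out of 8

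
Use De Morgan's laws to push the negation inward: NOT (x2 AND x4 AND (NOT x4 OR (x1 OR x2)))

NOT x2 OR NOT x4 OR NOT (NOT x4 OR (x1 OR x2))
De Morgan's: NOT(AND of terms) = OR of negations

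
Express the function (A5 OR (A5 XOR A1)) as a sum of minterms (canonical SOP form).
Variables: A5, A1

Σm(1, 2, 3) = (NOT A5 AND A1) OR (A5 AND NOT A1) OR (A5 AND A1)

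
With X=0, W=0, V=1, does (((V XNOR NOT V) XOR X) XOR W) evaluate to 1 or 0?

Substituting: (((1 XNOR NOT 1) XOR 0) XOR 0)
= 0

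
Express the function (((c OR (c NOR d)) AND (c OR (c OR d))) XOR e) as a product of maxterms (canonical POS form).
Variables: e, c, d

ΠM(0, 1, 6, 7) = (e OR c OR d) AND (e OR c OR NOT d) AND (NOT e OR NOT c OR d) AND (NOT e OR NOT c OR NOT d)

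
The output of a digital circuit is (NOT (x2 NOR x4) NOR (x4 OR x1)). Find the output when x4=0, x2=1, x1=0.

Substituting: (NOT (1 NOR 0) NOR (0 OR 0))
= 0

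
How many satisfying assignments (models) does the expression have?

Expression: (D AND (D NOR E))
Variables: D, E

No assignment satisfies the expression.
Count: 0 out of 4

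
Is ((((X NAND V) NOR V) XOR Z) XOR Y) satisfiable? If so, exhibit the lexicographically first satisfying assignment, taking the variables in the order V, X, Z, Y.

V=0, X=0, Z=0, Y=1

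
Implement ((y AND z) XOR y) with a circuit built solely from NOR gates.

((((((y NOR y) NOR (z NOR z)) NOR y) NOR (((y NOR y) NOR (z NOR z)) NOR y)) NOR ((((y NOR y) NOR (z NOR z)) NOR y) NOR (((y NOR y) NOR (z NOR z)) NOR y))) NOR ((((((y NOR y) NOR (z NOR z)) NOR ((y NOR y) NOR (z NOR z))) NOR (y NOR y)) NOR ((((y NOR y) NOR (z NOR z)) NOR ((y NOR y) NOR (z NOR z))) NOR (y NOR y))) NOR (((((y NOR y) NOR (z NOR z)) NOR ((y NOR y) NOR (z NOR z))) NOR (y NOR y)) NOR ((((y NOR y) NOR (z NOR z)) NOR ((y NOR y) NOR (z NOR z))) NOR (y NOR y)))))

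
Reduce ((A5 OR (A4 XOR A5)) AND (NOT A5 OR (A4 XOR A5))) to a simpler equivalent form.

By distribution ((E OR v) AND (E OR NOT v) = E):
= (A4 XOR A5)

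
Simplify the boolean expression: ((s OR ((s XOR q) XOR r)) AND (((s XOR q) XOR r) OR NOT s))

By distribution ((E OR v) AND (E OR NOT v) = E):
= ((s XOR q) XOR r)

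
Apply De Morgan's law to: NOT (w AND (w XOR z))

NOT w OR NOT (w XOR z)
De Morgan's: NOT(AND of terms) = OR of negations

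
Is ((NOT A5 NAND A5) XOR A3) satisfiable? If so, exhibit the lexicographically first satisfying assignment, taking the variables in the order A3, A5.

A3=0, A5=0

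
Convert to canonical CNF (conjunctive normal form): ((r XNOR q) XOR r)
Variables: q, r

(NOT q OR r) AND (NOT q OR NOT r)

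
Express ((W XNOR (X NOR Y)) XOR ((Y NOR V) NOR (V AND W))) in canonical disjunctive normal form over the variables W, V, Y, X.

(NOT W AND NOT V AND NOT Y AND X) OR (NOT W AND V AND NOT Y AND NOT X) OR (W AND NOT V AND NOT Y AND NOT X) OR (W AND NOT V AND Y AND NOT X) OR (W AND NOT V AND Y AND X) OR (W AND V AND NOT Y AND NOT X)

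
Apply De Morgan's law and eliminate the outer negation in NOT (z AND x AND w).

NOT z OR NOT x OR NOT w
De Morgan's: NOT(AND of terms) = OR of negations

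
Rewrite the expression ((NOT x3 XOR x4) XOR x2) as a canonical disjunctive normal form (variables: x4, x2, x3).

(NOT x4 AND NOT x2 AND NOT x3) OR (NOT x4 AND x2 AND x3) OR (x4 AND NOT x2 AND x3) OR (x4 AND x2 AND NOT x3)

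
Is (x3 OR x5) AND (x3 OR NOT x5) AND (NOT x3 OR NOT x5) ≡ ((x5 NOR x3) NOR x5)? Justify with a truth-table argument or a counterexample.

Yes, they are equivalent — the two output columns agree on all 4 assignments:
x3 | x5 | Expression 1 | Expression 2
-------------------------------------
0 | 0 | 0 | 0
0 | 1 | 0 | 0
1 | 0 | 1 | 1
1 | 1 | 0 | 0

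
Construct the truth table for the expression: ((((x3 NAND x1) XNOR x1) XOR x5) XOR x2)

x5 | x2 | x3 | x1 | Output
--------------------------
0 | 0 | 0 | 0 | 0
0 | 0 | 0 | 1 | 1
0 | 0 | 1 | 0 | 0
0 | 0 | 1 | 1 | 0
0 | 1 | 0 | 0 | 1
0 | 1 | 0 | 1 | 0
0 | 1 | 1 | 0 | 1
0 | 1 | 1 | 1 | 1
1 | 0 | 0 | 0 | 1
1 | 0 | 0 | 1 | 0
1 | 0 | 1 | 0 | 1
1 | 0 | 1 | 1 | 1
1 | 1 | 0 | 0 | 0
1 | 1 | 0 | 1 | 1
1 | 1 | 1 | 0 | 0
1 | 1 | 1 | 1 | 0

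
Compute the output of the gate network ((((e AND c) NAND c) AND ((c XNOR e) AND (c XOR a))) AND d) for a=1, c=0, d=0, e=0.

Substituting: ((((0 AND 0) NAND 0) AND ((0 XNOR 0) AND (0 XOR 1))) AND 0)
= 0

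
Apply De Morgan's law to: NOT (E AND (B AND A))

NOT E OR NOT (B AND A)
De Morgan's: NOT(AND of terms) = OR of negations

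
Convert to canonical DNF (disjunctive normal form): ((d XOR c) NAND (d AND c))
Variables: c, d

(NOT c AND NOT d) OR (NOT c AND d) OR (c AND NOT d) OR (c AND d)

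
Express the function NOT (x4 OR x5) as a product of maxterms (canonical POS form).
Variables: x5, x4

ΠM(1, 2, 3) = (x5 OR NOT x4) AND (NOT x5 OR x4) AND (NOT x5 OR NOT x4)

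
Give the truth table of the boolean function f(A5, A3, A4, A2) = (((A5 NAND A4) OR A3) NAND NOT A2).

A5 | A3 | A4 | A2 | Output
--------------------------
0 | 0 | 0 | 0 | 0
0 | 0 | 0 | 1 | 1
0 | 0 | 1 | 0 | 0
0 | 0 | 1 | 1 | 1
0 | 1 | 0 | 0 | 0
0 | 1 | 0 | 1 | 1
0 | 1 | 1 | 0 | 0
0 | 1 | 1 | 1 | 1
1 | 0 | 0 | 0 | 0
1 | 0 | 0 | 1 | 1
1 | 0 | 1 | 0 | 1
1 | 0 | 1 | 1 | 1
1 | 1 | 0 | 0 | 0
1 | 1 | 0 | 1 | 1
1 | 1 | 1 | 0 | 0
1 | 1 | 1 | 1 | 1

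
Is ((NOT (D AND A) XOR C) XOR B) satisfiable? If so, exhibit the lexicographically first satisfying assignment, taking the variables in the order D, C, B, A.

D=0, C=0, B=0, A=0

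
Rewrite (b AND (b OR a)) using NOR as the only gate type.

((b NOR b) NOR (((b NOR a) NOR (b NOR a)) NOR ((b NOR a) NOR (b NOR a))))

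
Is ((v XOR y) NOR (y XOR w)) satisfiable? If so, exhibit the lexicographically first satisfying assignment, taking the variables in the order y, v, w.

y=0, v=0, w=0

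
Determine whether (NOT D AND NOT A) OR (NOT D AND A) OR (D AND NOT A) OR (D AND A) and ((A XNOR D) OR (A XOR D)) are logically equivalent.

Yes, they are equivalent — the two output columns agree on all 4 assignments:
D | A | Expression 1 | Expression 2
-----------------------------------
0 | 0 | 1 | 1
0 | 1 | 1 | 1
1 | 0 | 1 | 1
1 | 1 | 1 | 1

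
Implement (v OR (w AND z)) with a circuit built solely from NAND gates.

((v NAND v) NAND (((w NAND z) NAND (w NAND z)) NAND ((w NAND z) NAND (w NAND z))))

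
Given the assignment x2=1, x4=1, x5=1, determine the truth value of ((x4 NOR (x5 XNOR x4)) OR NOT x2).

Substituting: ((1 NOR (1 XNOR 1)) OR NOT 1)
= 0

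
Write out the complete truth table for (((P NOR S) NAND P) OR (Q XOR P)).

P | S | Q | Output
------------------
0 | 0 | 0 | 1
0 | 0 | 1 | 1
0 | 1 | 0 | 1
0 | 1 | 1 | 1
1 | 0 | 0 | 1
1 | 0 | 1 | 1
1 | 1 | 0 | 1
1 | 1 | 1 | 1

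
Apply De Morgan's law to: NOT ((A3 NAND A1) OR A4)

NOT (A3 NAND A1) AND NOT A4
De Morgan's: NOT(OR of terms) = AND of negations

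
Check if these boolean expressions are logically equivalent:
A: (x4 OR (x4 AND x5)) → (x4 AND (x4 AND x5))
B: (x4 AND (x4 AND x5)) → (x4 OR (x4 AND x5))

No, Converse is not equivalent to original (counterexample: x5=0, x4=1)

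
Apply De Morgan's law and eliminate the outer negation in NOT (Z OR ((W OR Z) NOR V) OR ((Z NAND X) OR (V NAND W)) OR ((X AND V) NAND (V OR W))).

NOT Z AND NOT ((W OR Z) NOR V) AND NOT ((Z NAND X) OR (V NAND W)) AND NOT ((X AND V) NAND (V OR W))
De Morgan's: NOT(OR of terms) = AND of negations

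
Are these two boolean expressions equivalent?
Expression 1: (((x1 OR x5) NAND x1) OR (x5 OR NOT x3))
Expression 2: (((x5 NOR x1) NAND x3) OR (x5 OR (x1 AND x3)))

No. Counterexample: with x1=0, x5=0, x3=1, Expression 1 = 1 but Expression 2 = 0.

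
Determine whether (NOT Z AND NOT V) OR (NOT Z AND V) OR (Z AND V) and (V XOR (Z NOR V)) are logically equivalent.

Yes, they are equivalent — the two output columns agree on all 4 assignments:
Z | V | Expression 1 | Expression 2
-----------------------------------
0 | 0 | 1 | 1
0 | 1 | 1 | 1
1 | 0 | 0 | 0
1 | 1 | 1 | 1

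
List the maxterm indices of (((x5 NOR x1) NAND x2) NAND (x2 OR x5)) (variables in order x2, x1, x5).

ΠM(1, 3, 5, 6, 7) = (x2 OR x1 OR NOT x5) AND (x2 OR NOT x1 OR NOT x5) AND (NOT x2 OR x1 OR NOT x5) AND (NOT x2 OR NOT x1 OR x5) AND (NOT x2 OR NOT x1 OR NOT x5)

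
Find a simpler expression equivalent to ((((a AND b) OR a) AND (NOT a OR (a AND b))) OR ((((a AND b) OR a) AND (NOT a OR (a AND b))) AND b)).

By absorption (E OR (E AND v) = E) then distribution ((E OR v) AND (E OR NOT v) = E):
= (a AND b)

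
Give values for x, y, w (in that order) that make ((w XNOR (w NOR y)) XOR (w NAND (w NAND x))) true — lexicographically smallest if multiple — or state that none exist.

x=0, y=0, w=0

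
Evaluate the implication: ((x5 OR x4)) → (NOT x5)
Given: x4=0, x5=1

Antecedent ((x5 OR x4)) = 1; consequent (NOT x5) = 0.
1 → 0 = 0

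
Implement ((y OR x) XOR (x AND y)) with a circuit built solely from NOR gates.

((((((y NOR x) NOR (y NOR x)) NOR ((x NOR x) NOR (y NOR y))) NOR (((y NOR x) NOR (y NOR x)) NOR ((x NOR x) NOR (y NOR y)))) NOR ((((y NOR x) NOR (y NOR x)) NOR ((x NOR x) NOR (y NOR y))) NOR (((y NOR x) NOR (y NOR x)) NOR ((x NOR x) NOR (y NOR y))))) NOR ((((((y NOR x) NOR (y NOR x)) NOR ((y NOR x) NOR (y NOR x))) NOR (((x NOR x) NOR (y NOR y)) NOR ((x NOR x) NOR (y NOR y)))) NOR ((((y NOR x) NOR (y NOR x)) NOR ((y NOR x) NOR (y NOR x))) NOR (((x NOR x) NOR (y NOR y)) NOR ((x NOR x) NOR (y NOR y))))) NOR (((((y NOR x) NOR (y NOR x)) NOR ((y NOR x) NOR (y NOR x))) NOR (((x NOR x) NOR (y NOR y)) NOR ((x NOR x) NOR (y NOR y)))) NOR ((((y NOR x) NOR (y NOR x)) NOR ((y NOR x) NOR (y NOR x))) NOR (((x NOR x) NOR (y NOR y)) NOR ((x NOR x) NOR (y NOR y)))))))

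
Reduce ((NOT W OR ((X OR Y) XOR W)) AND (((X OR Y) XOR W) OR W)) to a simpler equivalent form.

By distribution ((E OR v) AND (E OR NOT v) = E):
= ((X OR Y) XOR W)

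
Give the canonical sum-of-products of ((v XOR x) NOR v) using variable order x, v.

Σm(0) = (NOT x AND NOT v)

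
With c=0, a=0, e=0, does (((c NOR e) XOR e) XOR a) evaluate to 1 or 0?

Substituting: (((0 NOR 0) XOR 0) XOR 0)
= 1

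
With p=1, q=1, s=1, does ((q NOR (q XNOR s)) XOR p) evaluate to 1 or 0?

Substituting: ((1 NOR (1 XNOR 1)) XOR 1)
= 1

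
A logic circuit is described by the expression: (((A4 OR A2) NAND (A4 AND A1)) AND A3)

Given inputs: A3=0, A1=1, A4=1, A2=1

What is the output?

Substituting: (((1 OR 1) NAND (1 AND 1)) AND 0)
= 0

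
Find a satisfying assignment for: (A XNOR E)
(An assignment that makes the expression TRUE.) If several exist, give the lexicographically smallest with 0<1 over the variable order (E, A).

E=0, A=0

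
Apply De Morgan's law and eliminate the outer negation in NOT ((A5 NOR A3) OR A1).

NOT (A5 NOR A3) AND NOT A1
De Morgan's: NOT(OR of terms) = AND of negations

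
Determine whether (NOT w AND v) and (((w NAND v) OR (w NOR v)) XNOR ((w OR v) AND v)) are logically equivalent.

Yes, they are equivalent — the two output columns agree on all 4 assignments:
w | v | Expression 1 | Expression 2
-----------------------------------
0 | 0 | 0 | 0
0 | 1 | 1 | 1
1 | 0 | 0 | 0
1 | 1 | 0 | 0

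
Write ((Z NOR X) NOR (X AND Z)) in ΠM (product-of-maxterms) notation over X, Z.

ΠM(0, 3) = (X OR Z) AND (NOT X OR NOT Z)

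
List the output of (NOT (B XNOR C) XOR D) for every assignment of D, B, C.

D | B | C | Output
------------------
0 | 0 | 0 | 0
0 | 0 | 1 | 1
0 | 1 | 0 | 1
0 | 1 | 1 | 0
1 | 0 | 0 | 1
1 | 0 | 1 | 0
1 | 1 | 0 | 0
1 | 1 | 1 | 1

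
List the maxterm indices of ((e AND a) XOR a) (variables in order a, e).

ΠM(0, 1, 3) = (a OR e) AND (a OR NOT e) AND (NOT a OR NOT e)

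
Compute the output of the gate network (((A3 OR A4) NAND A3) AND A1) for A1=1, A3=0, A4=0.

Substituting: (((0 OR 0) NAND 0) AND 1)
= 1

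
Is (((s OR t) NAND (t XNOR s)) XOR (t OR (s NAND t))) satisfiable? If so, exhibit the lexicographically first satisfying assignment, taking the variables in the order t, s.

t=1, s=1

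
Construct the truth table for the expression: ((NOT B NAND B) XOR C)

B | C | Output
--------------
0 | 0 | 1
0 | 1 | 0
1 | 0 | 1
1 | 1 | 0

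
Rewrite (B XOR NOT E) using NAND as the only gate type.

((B NAND (B NAND (E NAND E))) NAND ((E NAND E) NAND (B NAND (E NAND E))))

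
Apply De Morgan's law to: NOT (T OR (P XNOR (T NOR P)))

NOT T AND NOT (P XNOR (T NOR P))
De Morgan's: NOT(OR of terms) = AND of negations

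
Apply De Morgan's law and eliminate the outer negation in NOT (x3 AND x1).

NOT x3 OR NOT x1
De Morgan's: NOT(AND of terms) = OR of negations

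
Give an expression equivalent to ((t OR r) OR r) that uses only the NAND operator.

((((t NAND t) NAND (r NAND r)) NAND ((t NAND t) NAND (r NAND r))) NAND (r NAND r))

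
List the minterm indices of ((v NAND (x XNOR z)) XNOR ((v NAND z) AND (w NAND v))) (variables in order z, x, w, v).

Σm(0, 2, 3, 4, 5, 6, 8, 10, 12, 13, 14, 15) = (NOT z AND NOT x AND NOT w AND NOT v) OR (NOT z AND NOT x AND w AND NOT v) OR (NOT z AND NOT x AND w AND v) OR (NOT z AND x AND NOT w AND NOT v) OR (NOT z AND x AND NOT w AND v) OR (NOT z AND x AND w AND NOT v) OR (z AND NOT x AND NOT w AND NOT v) OR (z AND NOT x AND w AND NOT v) OR (z AND x AND NOT w AND NOT v) OR (z AND x AND NOT w AND v) OR (z AND x AND w AND NOT v) OR (z AND x AND w AND v)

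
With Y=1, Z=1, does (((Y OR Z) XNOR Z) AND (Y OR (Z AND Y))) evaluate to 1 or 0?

Substituting: (((1 OR 1) XNOR 1) AND (1 OR (1 AND 1)))
= 1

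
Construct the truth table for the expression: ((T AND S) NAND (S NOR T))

T | S | Output
--------------
0 | 0 | 1
0 | 1 | 1
1 | 0 | 1
1 | 1 | 1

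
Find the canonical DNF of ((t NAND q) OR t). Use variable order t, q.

(NOT t AND NOT q) OR (NOT t AND q) OR (t AND NOT q) OR (t AND q)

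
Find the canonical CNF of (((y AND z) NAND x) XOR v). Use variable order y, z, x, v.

(y OR z OR x OR NOT v) AND (y OR z OR NOT x OR NOT v) AND (y OR NOT z OR x OR NOT v) AND (y OR NOT z OR NOT x OR NOT v) AND (NOT y OR z OR x OR NOT v) AND (NOT y OR z OR NOT x OR NOT v) AND (NOT y OR NOT z OR x OR NOT v) AND (NOT y OR NOT z OR NOT x OR v)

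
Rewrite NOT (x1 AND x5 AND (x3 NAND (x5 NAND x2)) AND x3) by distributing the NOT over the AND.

NOT x1 OR NOT x5 OR NOT (x3 NAND (x5 NAND x2)) OR NOT x3
De Morgan's: NOT(AND of terms) = OR of negations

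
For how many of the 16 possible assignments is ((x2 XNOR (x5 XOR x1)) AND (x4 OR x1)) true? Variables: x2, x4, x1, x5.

Satisfying assignments: (0,0,1,1), (0,1,0,0), (0,1,1,1), (1,0,1,0), (1,1,0,1), (1,1,1,0)
Count: 6 out of 16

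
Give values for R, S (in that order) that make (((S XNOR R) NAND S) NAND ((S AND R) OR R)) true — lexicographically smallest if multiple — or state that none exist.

R=0, S=0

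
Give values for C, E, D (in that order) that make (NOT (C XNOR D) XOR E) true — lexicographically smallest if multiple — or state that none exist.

C=0, E=0, D=1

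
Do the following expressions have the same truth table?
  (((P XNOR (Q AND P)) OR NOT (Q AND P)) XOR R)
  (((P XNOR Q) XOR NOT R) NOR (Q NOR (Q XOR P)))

No. Counterexample: with R=0, Q=0, P=0, Expression 1 = 1 but Expression 2 = 0.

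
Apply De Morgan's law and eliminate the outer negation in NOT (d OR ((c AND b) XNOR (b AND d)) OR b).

NOT d AND NOT ((c AND b) XNOR (b AND d)) AND NOT b
De Morgan's: NOT(OR of terms) = AND of negations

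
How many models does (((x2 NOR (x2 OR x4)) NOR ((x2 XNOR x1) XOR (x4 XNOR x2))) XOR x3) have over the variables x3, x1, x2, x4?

Satisfying assignments: (0,0,1,0), (0,1,0,1), (0,1,1,1), (1,0,0,0), (1,0,0,1), (1,0,1,1), (1,1,0,0), (1,1,1,0)
Count: 8 out of 16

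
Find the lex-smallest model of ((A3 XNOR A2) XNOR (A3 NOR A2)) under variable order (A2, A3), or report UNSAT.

A2=0, A3=0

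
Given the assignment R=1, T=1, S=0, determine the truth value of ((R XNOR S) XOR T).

Substituting: ((1 XNOR 0) XOR 1)
= 1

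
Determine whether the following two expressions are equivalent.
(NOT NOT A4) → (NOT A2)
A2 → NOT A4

Yes, Contrapositive is always equivalent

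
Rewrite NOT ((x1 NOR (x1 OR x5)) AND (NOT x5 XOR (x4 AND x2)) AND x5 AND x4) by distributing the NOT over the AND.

NOT (x1 NOR (x1 OR x5)) OR NOT (NOT x5 XOR (x4 AND x2)) OR NOT x5 OR NOT x4
De Morgan's: NOT(AND of terms) = OR of negations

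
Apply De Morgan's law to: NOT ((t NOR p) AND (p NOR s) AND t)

NOT (t NOR p) OR NOT (p NOR s) OR NOT t
De Morgan's: NOT(AND of terms) = OR of negations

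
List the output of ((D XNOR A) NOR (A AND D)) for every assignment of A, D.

A | D | Output
--------------
0 | 0 | 0
0 | 1 | 1
1 | 0 | 1
1 | 1 | 0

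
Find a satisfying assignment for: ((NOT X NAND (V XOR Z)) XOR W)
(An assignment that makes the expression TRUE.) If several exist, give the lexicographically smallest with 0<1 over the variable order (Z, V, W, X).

Z=0, V=0, W=0, X=0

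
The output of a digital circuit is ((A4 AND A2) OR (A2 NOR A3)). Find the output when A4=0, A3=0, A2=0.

Substituting: ((0 AND 0) OR (0 NOR 0))
= 1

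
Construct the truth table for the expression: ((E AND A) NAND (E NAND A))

A | E | Output
--------------
0 | 0 | 1
0 | 1 | 1
1 | 0 | 1
1 | 1 | 1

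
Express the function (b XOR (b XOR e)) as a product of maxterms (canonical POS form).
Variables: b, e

ΠM(0, 2) = (b OR e) AND (NOT b OR e)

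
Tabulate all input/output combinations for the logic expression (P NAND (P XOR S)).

P | S | Output
--------------
0 | 0 | 1
0 | 1 | 1
1 | 0 | 0
1 | 1 | 1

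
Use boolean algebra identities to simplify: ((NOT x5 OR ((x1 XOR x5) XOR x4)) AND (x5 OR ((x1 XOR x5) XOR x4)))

By distribution ((E OR v) AND (E OR NOT v) = E):
= ((x1 XOR x5) XOR x4)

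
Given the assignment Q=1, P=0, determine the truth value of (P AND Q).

Substituting: (0 AND 1)
= 0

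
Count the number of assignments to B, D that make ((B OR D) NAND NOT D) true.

Satisfying assignments: (0,0), (0,1), (1,1)
Count: 3 out of 4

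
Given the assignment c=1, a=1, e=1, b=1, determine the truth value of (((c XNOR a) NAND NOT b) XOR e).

Substituting: (((1 XNOR 1) NAND NOT 1) XOR 1)
= 0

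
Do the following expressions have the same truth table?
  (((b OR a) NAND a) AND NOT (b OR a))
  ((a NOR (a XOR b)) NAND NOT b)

No. Counterexample: with a=0, b=0, Expression 1 = 1 but Expression 2 = 0.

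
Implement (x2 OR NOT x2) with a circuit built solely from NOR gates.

((x2 NOR (x2 NOR x2)) NOR (x2 NOR (x2 NOR x2)))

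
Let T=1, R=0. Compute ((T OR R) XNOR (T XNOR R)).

Substituting: ((1 OR 0) XNOR (1 XNOR 0))
= 0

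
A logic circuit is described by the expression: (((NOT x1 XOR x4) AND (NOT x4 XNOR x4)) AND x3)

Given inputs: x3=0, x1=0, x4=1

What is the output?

Substituting: (((NOT 0 XOR 1) AND (NOT 1 XNOR 1)) AND 0)
= 0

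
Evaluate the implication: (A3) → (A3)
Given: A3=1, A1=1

Antecedent (A3) = 1; consequent (A3) = 1.
1 → 1 = 1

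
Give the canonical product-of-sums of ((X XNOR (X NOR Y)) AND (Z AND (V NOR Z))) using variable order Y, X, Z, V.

ΠM(0, 1, 2, 3, 4, 5, 6, 7, 8, 9, 10, 11, 12, 13, 14, 15) = (Y OR X OR Z OR V) AND (Y OR X OR Z OR NOT V) AND (Y OR X OR NOT Z OR V) AND (Y OR X OR NOT Z OR NOT V) AND (Y OR NOT X OR Z OR V) AND (Y OR NOT X OR Z OR NOT V) AND (Y OR NOT X OR NOT Z OR V) AND (Y OR NOT X OR NOT Z OR NOT V) AND (NOT Y OR X OR Z OR V) AND (NOT Y OR X OR Z OR NOT V) AND (NOT Y OR X OR NOT Z OR V) AND (NOT Y OR X OR NOT Z OR NOT V) AND (NOT Y OR NOT X OR Z OR V) AND (NOT Y OR NOT X OR Z OR NOT V) AND (NOT Y OR NOT X OR NOT Z OR V) AND (NOT Y OR NOT X OR NOT Z OR NOT V)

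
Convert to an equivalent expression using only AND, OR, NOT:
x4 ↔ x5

(x4 AND x5) OR (NOT x4 AND NOT x5)
(Biconditional = both true or both false)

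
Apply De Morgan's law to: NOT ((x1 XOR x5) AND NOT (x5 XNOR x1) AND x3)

NOT (x1 XOR x5) OR (x5 XNOR x1) OR NOT x3
De Morgan's: NOT(AND of terms) = OR of negations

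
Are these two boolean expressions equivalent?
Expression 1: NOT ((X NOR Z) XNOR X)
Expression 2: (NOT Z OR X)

Yes, they are equivalent — the two output columns agree on all 4 assignments:
Z | X | Expression 1 | Expression 2
-----------------------------------
0 | 0 | 1 | 1
0 | 1 | 1 | 1
1 | 0 | 0 | 0
1 | 1 | 1 | 1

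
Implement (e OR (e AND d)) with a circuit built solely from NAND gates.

((e NAND e) NAND (((e NAND d) NAND (e NAND d)) NAND ((e NAND d) NAND (e NAND d))))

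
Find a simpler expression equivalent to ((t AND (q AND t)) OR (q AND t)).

By absorption (E OR (E AND v) = E):
= (q AND t)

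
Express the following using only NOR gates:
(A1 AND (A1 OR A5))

((A1 NOR A1) NOR (((A1 NOR A5) NOR (A1 NOR A5)) NOR ((A1 NOR A5) NOR (A1 NOR A5))))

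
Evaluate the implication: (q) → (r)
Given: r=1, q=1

Antecedent (q) = 1; consequent (r) = 1.
1 → 1 = 1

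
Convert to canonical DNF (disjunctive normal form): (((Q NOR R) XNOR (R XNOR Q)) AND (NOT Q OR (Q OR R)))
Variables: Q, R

(NOT Q AND NOT R) OR (NOT Q AND R) OR (Q AND NOT R)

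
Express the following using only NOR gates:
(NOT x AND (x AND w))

(((x NOR x) NOR (x NOR x)) NOR (((x NOR x) NOR (w NOR w)) NOR ((x NOR x) NOR (w NOR w))))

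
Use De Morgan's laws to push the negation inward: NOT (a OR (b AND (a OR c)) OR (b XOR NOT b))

NOT a AND NOT (b AND (a OR c)) AND NOT (b XOR NOT b)
De Morgan's: NOT(OR of terms) = AND of negations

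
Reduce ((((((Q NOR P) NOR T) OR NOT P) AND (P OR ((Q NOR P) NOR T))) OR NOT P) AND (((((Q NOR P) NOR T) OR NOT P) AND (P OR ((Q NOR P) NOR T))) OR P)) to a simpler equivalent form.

By distribution ((E OR v) AND (E OR NOT v) = E) then distribution ((E OR v) AND (E OR NOT v) = E):
= ((Q NOR P) NOR T)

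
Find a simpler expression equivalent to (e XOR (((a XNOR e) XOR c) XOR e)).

By XOR self-cancellation ((E XOR v) XOR v = E):
= ((a XNOR e) XOR c)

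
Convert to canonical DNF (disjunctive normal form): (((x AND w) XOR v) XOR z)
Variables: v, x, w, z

(NOT v AND NOT x AND NOT w AND z) OR (NOT v AND NOT x AND w AND z) OR (NOT v AND x AND NOT w AND z) OR (NOT v AND x AND w AND NOT z) OR (v AND NOT x AND NOT w AND NOT z) OR (v AND NOT x AND w AND NOT z) OR (v AND x AND NOT w AND NOT z) OR (v AND x AND w AND z)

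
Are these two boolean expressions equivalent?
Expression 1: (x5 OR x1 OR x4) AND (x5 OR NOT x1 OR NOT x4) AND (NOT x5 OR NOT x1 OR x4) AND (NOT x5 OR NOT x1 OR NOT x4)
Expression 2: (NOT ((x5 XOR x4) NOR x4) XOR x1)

Yes, they are equivalent — the two output columns agree on all 8 assignments:
x5 | x1 | x4 | Expression 1 | Expression 2
------------------------------------------
0 | 0 | 0 | 0 | 0
0 | 0 | 1 | 1 | 1
0 | 1 | 0 | 1 | 1
0 | 1 | 1 | 0 | 0
1 | 0 | 0 | 1 | 1
1 | 0 | 1 | 1 | 1
1 | 1 | 0 | 0 | 0
1 | 1 | 1 | 0 | 0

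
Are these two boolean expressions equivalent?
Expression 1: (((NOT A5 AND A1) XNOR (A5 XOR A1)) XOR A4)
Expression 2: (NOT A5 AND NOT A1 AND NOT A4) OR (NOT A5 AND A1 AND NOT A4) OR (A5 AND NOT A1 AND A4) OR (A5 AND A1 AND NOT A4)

Yes, they are equivalent — the two output columns agree on all 8 assignments:
A5 | A1 | A4 | Expression 1 | Expression 2
------------------------------------------
0 | 0 | 0 | 1 | 1
0 | 0 | 1 | 0 | 0
0 | 1 | 0 | 1 | 1
0 | 1 | 1 | 0 | 0
1 | 0 | 0 | 0 | 0
1 | 0 | 1 | 1 | 1
1 | 1 | 0 | 1 | 1
1 | 1 | 1 | 0 | 0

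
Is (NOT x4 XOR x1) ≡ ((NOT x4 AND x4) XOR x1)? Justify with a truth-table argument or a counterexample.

No. Counterexample: with x1=0, x4=0, Expression 1 = 1 but Expression 2 = 0.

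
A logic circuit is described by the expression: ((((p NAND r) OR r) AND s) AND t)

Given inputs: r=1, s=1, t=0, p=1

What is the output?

Substituting: ((((1 NAND 1) OR 1) AND 1) AND 0)
= 0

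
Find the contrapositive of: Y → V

Contrapositive: NOT V → NOT Y
Note: A statement and its contrapositive are logically equivalent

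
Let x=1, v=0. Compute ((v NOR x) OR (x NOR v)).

Substituting: ((0 NOR 1) OR (1 NOR 0))
= 0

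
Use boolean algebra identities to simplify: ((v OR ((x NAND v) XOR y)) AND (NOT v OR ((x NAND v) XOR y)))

By distribution ((E OR v) AND (E OR NOT v) = E):
= ((x NAND v) XOR y)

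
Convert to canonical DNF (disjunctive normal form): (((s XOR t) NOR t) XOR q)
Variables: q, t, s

(NOT q AND NOT t AND NOT s) OR (q AND NOT t AND s) OR (q AND t AND NOT s) OR (q AND t AND s)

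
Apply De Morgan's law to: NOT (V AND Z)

NOT V OR NOT Z
De Morgan's: NOT(AND of terms) = OR of negations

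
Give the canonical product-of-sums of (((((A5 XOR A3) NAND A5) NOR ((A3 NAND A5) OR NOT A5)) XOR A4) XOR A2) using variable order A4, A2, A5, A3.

ΠM(0, 1, 2, 3, 12, 13, 14, 15) = (A4 OR A2 OR A5 OR A3) AND (A4 OR A2 OR A5 OR NOT A3) AND (A4 OR A2 OR NOT A5 OR A3) AND (A4 OR A2 OR NOT A5 OR NOT A3) AND (NOT A4 OR NOT A2 OR A5 OR A3) AND (NOT A4 OR NOT A2 OR A5 OR NOT A3) AND (NOT A4 OR NOT A2 OR NOT A5 OR A3) AND (NOT A4 OR NOT A2 OR NOT A5 OR NOT A3)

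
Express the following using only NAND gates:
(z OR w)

((z NAND z) NAND (w NAND w))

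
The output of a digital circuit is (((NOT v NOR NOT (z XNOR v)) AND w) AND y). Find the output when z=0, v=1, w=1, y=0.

Substituting: (((NOT 1 NOR NOT (0 XNOR 1)) AND 1) AND 0)
= 0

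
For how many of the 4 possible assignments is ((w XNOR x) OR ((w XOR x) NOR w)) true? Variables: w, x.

Satisfying assignments: (0,0), (1,1)
Count: 2 out of 4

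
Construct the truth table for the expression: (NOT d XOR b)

d | b | Output
--------------
0 | 0 | 1
0 | 1 | 0
1 | 0 | 0
1 | 1 | 1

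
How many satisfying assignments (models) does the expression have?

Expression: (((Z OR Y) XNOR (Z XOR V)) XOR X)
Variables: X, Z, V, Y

Satisfying assignments: (0,0,0,0), (0,0,1,1), (0,1,0,0), (0,1,0,1), (1,0,0,1), (1,0,1,0), (1,1,1,0), (1,1,1,1)
Count: 8 out of 16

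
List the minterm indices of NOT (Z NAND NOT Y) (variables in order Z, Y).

Σm(2) = (Z AND NOT Y)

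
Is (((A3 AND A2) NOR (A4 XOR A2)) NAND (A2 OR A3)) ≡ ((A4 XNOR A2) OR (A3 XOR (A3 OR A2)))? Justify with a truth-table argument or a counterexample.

No. Counterexample: with A2=0, A3=0, A4=1, Expression 1 = 1 but Expression 2 = 0.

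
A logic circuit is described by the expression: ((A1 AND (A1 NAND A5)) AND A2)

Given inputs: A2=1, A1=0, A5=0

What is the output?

Substituting: ((0 AND (0 NAND 0)) AND 1)
= 0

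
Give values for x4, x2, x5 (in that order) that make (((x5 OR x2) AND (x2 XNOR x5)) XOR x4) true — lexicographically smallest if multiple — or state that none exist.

x4=0, x2=1, x5=1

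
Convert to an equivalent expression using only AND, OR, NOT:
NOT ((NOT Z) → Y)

(NOT Z) AND NOT Y
(Negated implication: NOT(A → B) = A AND NOT B)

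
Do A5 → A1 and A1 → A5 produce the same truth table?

No, Converse is not equivalent to original (counterexample: A5=0, A1=1)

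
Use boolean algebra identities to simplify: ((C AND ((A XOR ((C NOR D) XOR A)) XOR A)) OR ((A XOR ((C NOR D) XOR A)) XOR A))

By absorption (E OR (E AND v) = E) then XOR self-cancellation ((E XOR v) XOR v = E):
= ((C NOR D) XOR A)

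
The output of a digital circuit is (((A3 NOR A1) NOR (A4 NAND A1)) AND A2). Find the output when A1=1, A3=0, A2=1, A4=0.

Substituting: (((0 NOR 1) NOR (0 NAND 1)) AND 1)
= 0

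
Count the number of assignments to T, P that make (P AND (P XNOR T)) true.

Satisfying assignments: (1,1)
Count: 1 out of 4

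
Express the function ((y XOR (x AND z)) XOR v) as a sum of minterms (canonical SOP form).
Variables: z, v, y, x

Σm(2, 3, 4, 5, 9, 10, 12, 15) = (NOT z AND NOT v AND y AND NOT x) OR (NOT z AND NOT v AND y AND x) OR (NOT z AND v AND NOT y AND NOT x) OR (NOT z AND v AND NOT y AND x) OR (z AND NOT v AND NOT y AND x) OR (z AND NOT v AND y AND NOT x) OR (z AND v AND NOT y AND NOT x) OR (z AND v AND y AND x)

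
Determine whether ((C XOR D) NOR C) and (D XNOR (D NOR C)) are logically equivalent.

No. Counterexample: with D=0, C=0, Expression 1 = 1 but Expression 2 = 0.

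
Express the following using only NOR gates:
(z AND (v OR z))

((z NOR z) NOR (((v NOR z) NOR (v NOR z)) NOR ((v NOR z) NOR (v NOR z))))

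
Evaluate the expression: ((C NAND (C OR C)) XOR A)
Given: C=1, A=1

Substituting: ((1 NAND (1 OR 1)) XOR 1)
= 1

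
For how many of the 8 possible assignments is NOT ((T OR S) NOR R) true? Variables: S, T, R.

Satisfying assignments: (0,0,1), (0,1,0), (0,1,1), (1,0,0), (1,0,1), (1,1,0), (1,1,1)
Count: 7 out of 8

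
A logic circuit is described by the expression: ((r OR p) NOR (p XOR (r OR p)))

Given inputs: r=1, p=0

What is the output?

Substituting: ((1 OR 0) NOR (0 XOR (1 OR 0)))
= 0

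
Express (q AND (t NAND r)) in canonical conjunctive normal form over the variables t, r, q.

(t OR r OR q) AND (t OR NOT r OR q) AND (NOT t OR r OR q) AND (NOT t OR NOT r OR q) AND (NOT t OR NOT r OR NOT q)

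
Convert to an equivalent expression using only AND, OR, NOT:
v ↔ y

(v AND y) OR (NOT v AND NOT y)
(Biconditional = both true or both false)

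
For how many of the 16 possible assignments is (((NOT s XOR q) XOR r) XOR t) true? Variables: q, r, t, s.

Satisfying assignments: (0,0,0,0), (0,0,1,1), (0,1,0,1), (0,1,1,0), (1,0,0,1), (1,0,1,0), (1,1,0,0), (1,1,1,1)
Count: 8 out of 16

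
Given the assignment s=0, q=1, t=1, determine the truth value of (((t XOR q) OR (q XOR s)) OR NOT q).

Substituting: (((1 XOR 1) OR (1 XOR 0)) OR NOT 1)
= 1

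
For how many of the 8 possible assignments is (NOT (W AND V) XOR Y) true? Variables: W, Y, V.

Satisfying assignments: (0,0,0), (0,0,1), (1,0,0), (1,1,1)
Count: 4 out of 8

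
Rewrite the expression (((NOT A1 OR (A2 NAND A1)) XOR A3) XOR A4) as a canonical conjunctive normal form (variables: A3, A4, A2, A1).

(A3 OR A4 OR NOT A2 OR NOT A1) AND (A3 OR NOT A4 OR A2 OR A1) AND (A3 OR NOT A4 OR A2 OR NOT A1) AND (A3 OR NOT A4 OR NOT A2 OR A1) AND (NOT A3 OR A4 OR A2 OR A1) AND (NOT A3 OR A4 OR A2 OR NOT A1) AND (NOT A3 OR A4 OR NOT A2 OR A1) AND (NOT A3 OR NOT A4 OR NOT A2 OR NOT A1)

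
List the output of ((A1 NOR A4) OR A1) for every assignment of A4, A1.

A4 | A1 | Output
----------------
0 | 0 | 1
0 | 1 | 1
1 | 0 | 0
1 | 1 | 1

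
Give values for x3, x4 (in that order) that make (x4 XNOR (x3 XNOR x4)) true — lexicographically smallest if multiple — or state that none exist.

x3=1, x4=0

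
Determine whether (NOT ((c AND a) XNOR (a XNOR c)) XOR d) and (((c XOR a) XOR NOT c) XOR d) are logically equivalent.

No. Counterexample: with d=0, c=1, a=0, Expression 1 = 0 but Expression 2 = 1.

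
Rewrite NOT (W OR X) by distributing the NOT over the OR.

NOT W AND NOT X
De Morgan's: NOT(OR of terms) = AND of negations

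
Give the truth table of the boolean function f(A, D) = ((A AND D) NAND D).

A | D | Output
--------------
0 | 0 | 1
0 | 1 | 1
1 | 0 | 1
1 | 1 | 0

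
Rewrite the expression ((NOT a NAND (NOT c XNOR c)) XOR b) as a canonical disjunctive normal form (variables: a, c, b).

(NOT a AND NOT c AND NOT b) OR (NOT a AND c AND NOT b) OR (a AND NOT c AND NOT b) OR (a AND c AND NOT b)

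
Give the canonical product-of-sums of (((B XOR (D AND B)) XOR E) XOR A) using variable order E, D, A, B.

ΠM(0, 3, 4, 5, 9, 10, 14, 15) = (E OR D OR A OR B) AND (E OR D OR NOT A OR NOT B) AND (E OR NOT D OR A OR B) AND (E OR NOT D OR A OR NOT B) AND (NOT E OR D OR A OR NOT B) AND (NOT E OR D OR NOT A OR B) AND (NOT E OR NOT D OR NOT A OR B) AND (NOT E OR NOT D OR NOT A OR NOT B)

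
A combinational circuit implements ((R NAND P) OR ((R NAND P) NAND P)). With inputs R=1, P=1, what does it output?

Substituting: ((1 NAND 1) OR ((1 NAND 1) NAND 1))
= 1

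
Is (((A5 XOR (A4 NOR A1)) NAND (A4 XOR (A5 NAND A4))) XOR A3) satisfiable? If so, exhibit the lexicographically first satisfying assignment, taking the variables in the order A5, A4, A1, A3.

A5=0, A4=0, A1=0, A3=1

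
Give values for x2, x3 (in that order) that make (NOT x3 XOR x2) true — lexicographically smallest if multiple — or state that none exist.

x2=0, x3=0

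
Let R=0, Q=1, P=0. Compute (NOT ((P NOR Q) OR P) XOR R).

Substituting: (NOT ((0 NOR 1) OR 0) XOR 0)
= 1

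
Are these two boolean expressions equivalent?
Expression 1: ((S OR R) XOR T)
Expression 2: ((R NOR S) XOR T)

No. Counterexample: with R=0, S=0, T=0, Expression 1 = 0 but Expression 2 = 1.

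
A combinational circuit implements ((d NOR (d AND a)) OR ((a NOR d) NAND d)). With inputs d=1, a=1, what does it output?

Substituting: ((1 NOR (1 AND 1)) OR ((1 NOR 1) NAND 1))
= 1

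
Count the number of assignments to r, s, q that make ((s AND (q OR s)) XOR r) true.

Satisfying assignments: (0,1,0), (0,1,1), (1,0,0), (1,0,1)
Count: 4 out of 8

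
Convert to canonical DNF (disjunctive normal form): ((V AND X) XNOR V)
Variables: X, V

(NOT X AND NOT V) OR (X AND NOT V) OR (X AND V)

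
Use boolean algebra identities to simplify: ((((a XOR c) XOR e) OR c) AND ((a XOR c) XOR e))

By absorption (E AND (E OR v) = E):
= ((a XOR c) XOR e)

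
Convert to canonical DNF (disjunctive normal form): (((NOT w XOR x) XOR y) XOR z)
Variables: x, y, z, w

(NOT x AND NOT y AND NOT z AND NOT w) OR (NOT x AND NOT y AND z AND w) OR (NOT x AND y AND NOT z AND w) OR (NOT x AND y AND z AND NOT w) OR (x AND NOT y AND NOT z AND w) OR (x AND NOT y AND z AND NOT w) OR (x AND y AND NOT z AND NOT w) OR (x AND y AND z AND w)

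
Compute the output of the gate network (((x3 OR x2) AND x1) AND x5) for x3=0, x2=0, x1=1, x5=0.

Substituting: (((0 OR 0) AND 1) AND 0)
= 0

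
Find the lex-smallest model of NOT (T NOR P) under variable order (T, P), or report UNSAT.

T=0, P=1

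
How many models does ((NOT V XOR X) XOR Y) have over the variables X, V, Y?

Satisfying assignments: (0,0,0), (0,1,1), (1,0,1), (1,1,0)
Count: 4 out of 8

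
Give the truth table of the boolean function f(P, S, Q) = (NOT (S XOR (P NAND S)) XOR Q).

P | S | Q | Output
------------------
0 | 0 | 0 | 0
0 | 0 | 1 | 1
0 | 1 | 0 | 1
0 | 1 | 1 | 0
1 | 0 | 0 | 0
1 | 0 | 1 | 1
1 | 1 | 0 | 0
1 | 1 | 1 | 1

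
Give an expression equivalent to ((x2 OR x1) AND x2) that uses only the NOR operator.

((((x2 NOR x1) NOR (x2 NOR x1)) NOR ((x2 NOR x1) NOR (x2 NOR x1))) NOR (x2 NOR x2))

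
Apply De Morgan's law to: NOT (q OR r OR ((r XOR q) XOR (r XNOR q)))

NOT q AND NOT r AND NOT ((r XOR q) XOR (r XNOR q))
De Morgan's: NOT(OR of terms) = AND of negations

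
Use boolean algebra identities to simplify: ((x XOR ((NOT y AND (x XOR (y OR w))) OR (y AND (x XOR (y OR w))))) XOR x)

By XOR self-cancellation ((E XOR v) XOR v = E) then distribution ((E AND v) OR (E AND NOT v) = E):
= (x XOR (y OR w))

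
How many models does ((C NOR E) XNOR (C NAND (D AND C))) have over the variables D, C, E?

Satisfying assignments: (0,0,0), (1,0,0), (1,1,0), (1,1,1)
Count: 4 out of 8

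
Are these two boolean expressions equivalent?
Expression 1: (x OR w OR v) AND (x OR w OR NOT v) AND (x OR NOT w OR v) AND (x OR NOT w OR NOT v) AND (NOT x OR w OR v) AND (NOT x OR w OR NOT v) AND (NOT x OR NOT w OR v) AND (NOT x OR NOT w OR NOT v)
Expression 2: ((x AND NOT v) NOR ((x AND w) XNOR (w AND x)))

Yes, they are equivalent — the two output columns agree on all 8 assignments:
x | w | v | Expression 1 | Expression 2
---------------------------------------
0 | 0 | 0 | 0 | 0
0 | 0 | 1 | 0 | 0
0 | 1 | 0 | 0 | 0
0 | 1 | 1 | 0 | 0
1 | 0 | 0 | 0 | 0
1 | 0 | 1 | 0 | 0
1 | 1 | 0 | 0 | 0
1 | 1 | 1 | 0 | 0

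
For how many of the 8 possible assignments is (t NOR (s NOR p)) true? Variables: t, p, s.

Satisfying assignments: (0,0,1), (0,1,0), (0,1,1)
Count: 3 out of 8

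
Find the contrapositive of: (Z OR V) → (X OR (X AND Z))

Contrapositive: NOT (X OR (X AND Z)) → NOT (Z OR V)
Note: A statement and its contrapositive are logically equivalent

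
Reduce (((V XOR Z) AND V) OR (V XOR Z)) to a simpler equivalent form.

By absorption (E OR (E AND v) = E):
= (V XOR Z)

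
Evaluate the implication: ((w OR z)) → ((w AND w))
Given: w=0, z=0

Antecedent ((w OR z)) = 0; consequent ((w AND w)) = 0.
0 → 0 = 1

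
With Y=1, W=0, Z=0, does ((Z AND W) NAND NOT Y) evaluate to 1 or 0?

Substituting: ((0 AND 0) NAND NOT 1)
= 1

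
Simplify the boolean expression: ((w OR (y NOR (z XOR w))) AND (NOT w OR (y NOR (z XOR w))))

By distribution ((E OR v) AND (E OR NOT v) = E):
= (y NOR (z XOR w))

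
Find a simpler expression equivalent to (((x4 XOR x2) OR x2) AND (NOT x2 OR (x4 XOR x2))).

By distribution ((E OR v) AND (E OR NOT v) = E):
= (x4 XOR x2)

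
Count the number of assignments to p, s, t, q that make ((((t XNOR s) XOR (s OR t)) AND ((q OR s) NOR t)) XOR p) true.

Satisfying assignments: (0,0,0,0), (1,0,0,1), (1,0,1,0), (1,0,1,1), (1,1,0,0), (1,1,0,1), (1,1,1,0), (1,1,1,1)
Count: 8 out of 16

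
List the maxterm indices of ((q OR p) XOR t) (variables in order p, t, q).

ΠM(0, 3, 6, 7) = (p OR t OR q) AND (p OR NOT t OR NOT q) AND (NOT p OR NOT t OR q) AND (NOT p OR NOT t OR NOT q)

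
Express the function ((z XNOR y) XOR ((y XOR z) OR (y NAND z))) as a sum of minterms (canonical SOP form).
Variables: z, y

Σm(1, 2, 3) = (NOT z AND y) OR (z AND NOT y) OR (z AND y)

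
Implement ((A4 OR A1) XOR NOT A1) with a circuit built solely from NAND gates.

((((A4 NAND A4) NAND (A1 NAND A1)) NAND (((A4 NAND A4) NAND (A1 NAND A1)) NAND (A1 NAND A1))) NAND ((A1 NAND A1) NAND (((A4 NAND A4) NAND (A1 NAND A1)) NAND (A1 NAND A1))))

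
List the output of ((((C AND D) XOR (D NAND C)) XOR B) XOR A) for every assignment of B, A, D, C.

B | A | D | C | Output
----------------------
0 | 0 | 0 | 0 | 1
0 | 0 | 0 | 1 | 1
0 | 0 | 1 | 0 | 1
0 | 0 | 1 | 1 | 1
0 | 1 | 0 | 0 | 0
0 | 1 | 0 | 1 | 0
0 | 1 | 1 | 0 | 0
0 | 1 | 1 | 1 | 0
1 | 0 | 0 | 0 | 0
1 | 0 | 0 | 1 | 0
1 | 0 | 1 | 0 | 0
1 | 0 | 1 | 1 | 0
1 | 1 | 0 | 0 | 1
1 | 1 | 0 | 1 | 1
1 | 1 | 1 | 0 | 1
1 | 1 | 1 | 1 | 1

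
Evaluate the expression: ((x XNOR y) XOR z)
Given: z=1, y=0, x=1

Substituting: ((1 XNOR 0) XOR 1)
= 1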